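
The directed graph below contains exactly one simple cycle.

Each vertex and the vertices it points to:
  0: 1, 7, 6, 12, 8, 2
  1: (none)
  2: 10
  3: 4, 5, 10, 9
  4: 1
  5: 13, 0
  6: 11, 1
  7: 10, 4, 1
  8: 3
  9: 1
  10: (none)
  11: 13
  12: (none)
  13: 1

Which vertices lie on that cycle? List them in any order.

DFS with gray/black marking from 0:
0 gray
  1 gray
  1 black
  7 gray
    10 gray
    10 black
    4 gray
      4→1: 1 black — skip
    4 black
    7→1: 1 black — skip
  7 black
  6 gray
    11 gray
      13 gray
        13→1: 1 black — skip
      13 black
    11 black
    6→1: 1 black — skip
  6 black
  12 gray
  12 black
  8 gray
    3 gray
      3→4: 4 black — skip
      5 gray
        5→13: 13 black — skip
        5→0: 0 is gray → back edge
Back edge closes the cycle 0 → 8 → 3 → 5 → 0; its vertices are {0, 3, 5, 8}.

0, 3, 5, 8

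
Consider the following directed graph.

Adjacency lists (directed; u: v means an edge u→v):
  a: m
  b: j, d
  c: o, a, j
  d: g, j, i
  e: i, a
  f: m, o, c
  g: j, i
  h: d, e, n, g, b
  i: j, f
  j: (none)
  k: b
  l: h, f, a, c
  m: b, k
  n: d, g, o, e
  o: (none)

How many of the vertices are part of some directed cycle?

9

A vertex is on a directed cycle iff it belongs to a strongly connected component of size ≥ 2 (or has a self-loop).
The vertices on cycles are {a, b, c, d, f, g, i, k, m} — 9 in total.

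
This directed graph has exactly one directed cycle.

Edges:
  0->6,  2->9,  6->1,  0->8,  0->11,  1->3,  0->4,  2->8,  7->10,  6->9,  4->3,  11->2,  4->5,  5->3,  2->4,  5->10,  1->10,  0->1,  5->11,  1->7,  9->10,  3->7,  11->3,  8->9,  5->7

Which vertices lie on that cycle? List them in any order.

DFS with gray/black marking from 11:
11 gray
  3 gray
    7 gray
      10 gray
      10 black
    7 black
  3 black
  2 gray
    4 gray
      4→3: 3 black — skip
      5 gray
        5→11: 11 is gray → back edge
Back edge closes the cycle 11 → 2 → 4 → 5 → 11; its vertices are {2, 4, 5, 11}.

2, 4, 5, 11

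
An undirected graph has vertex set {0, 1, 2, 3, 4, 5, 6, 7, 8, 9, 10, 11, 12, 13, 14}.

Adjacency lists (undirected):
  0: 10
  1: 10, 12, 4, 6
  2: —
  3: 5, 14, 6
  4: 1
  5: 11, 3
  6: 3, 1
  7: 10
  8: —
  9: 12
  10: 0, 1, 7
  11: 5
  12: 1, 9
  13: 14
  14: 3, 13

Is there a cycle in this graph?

DFS, tracking each vertex's parent; an edge to a visited non-parent vertex closes a cycle.
Start from 1:
visit 1 (parent –)
  visit 10 (parent 1)
    visit 0 (parent 10)
      0–10: parent, skip
    10–1: parent, skip
    visit 7 (parent 10)
      7–10: parent, skip
  visit 12 (parent 1)
    12–1: parent, skip
    visit 9 (parent 12)
      9–12: parent, skip
  visit 4 (parent 1)
    4–1: parent, skip
  visit 6 (parent 1)
    visit 3 (parent 6)
      visit 5 (parent 3)
        visit 11 (parent 5)
          11–5: parent, skip
        5–3: parent, skip
      visit 14 (parent 3)
        14–3: parent, skip
        visit 13 (parent 14)
          13–14: parent, skip
      3–6: parent, skip
    6–1: parent, skip
visit 2 (parent –)
visit 8 (parent –)
No non-parent visited neighbor found — the graph is a forest.

No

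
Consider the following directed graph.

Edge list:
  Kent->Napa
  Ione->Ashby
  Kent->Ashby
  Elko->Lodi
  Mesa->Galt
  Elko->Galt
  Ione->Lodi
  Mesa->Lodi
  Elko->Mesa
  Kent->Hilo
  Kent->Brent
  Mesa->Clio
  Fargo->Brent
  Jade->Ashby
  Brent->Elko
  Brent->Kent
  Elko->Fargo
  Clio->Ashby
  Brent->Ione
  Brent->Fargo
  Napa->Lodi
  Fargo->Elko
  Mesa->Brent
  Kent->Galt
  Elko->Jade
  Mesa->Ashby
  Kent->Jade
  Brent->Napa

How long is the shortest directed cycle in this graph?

2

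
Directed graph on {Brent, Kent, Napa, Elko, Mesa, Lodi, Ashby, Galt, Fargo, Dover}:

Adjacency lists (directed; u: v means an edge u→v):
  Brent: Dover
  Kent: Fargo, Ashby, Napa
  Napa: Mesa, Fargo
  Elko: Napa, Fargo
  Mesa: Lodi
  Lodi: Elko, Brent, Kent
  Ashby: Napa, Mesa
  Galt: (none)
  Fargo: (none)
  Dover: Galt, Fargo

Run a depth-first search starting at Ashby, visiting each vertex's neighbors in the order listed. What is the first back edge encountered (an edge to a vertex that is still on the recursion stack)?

DFS from Ashby (visiting each vertex's neighbors in the order listed); mark gray on enter, black on exit:
Ashby gray
  Napa gray
    Mesa gray
      Lodi gray
        Elko gray
          Elko→Napa: Napa is gray → back edge
First back edge: Elko → Napa.

Elko->Napa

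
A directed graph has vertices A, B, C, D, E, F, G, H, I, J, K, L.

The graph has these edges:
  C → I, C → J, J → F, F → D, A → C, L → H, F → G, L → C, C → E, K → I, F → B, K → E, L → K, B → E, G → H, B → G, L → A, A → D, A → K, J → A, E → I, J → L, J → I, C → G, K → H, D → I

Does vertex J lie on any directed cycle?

J is on a cycle iff J can reach itself via ≥1 edge.
J → A → C → J — yes.

Yes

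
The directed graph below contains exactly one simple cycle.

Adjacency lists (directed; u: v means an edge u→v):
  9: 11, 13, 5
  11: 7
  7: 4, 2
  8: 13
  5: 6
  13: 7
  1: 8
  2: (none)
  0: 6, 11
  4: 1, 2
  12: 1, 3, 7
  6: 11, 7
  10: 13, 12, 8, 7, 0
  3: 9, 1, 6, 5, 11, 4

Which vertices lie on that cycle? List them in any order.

1, 4, 7, 8, 13

DFS with gray/black marking from 4:
4 gray
  1 gray
    8 gray
      13 gray
        7 gray
          7→4: 4 is gray → back edge
Back edge closes the cycle 4 → 1 → 8 → 13 → 7 → 4; its vertices are {1, 4, 7, 8, 13}.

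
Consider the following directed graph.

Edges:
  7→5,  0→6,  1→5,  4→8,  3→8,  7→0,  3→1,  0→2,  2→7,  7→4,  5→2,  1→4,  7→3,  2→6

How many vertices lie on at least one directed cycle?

A vertex is on a directed cycle iff it belongs to a strongly connected component of size ≥ 2 (or has a self-loop).
The vertices on cycles are {0, 1, 2, 3, 5, 7} — 6 in total.

6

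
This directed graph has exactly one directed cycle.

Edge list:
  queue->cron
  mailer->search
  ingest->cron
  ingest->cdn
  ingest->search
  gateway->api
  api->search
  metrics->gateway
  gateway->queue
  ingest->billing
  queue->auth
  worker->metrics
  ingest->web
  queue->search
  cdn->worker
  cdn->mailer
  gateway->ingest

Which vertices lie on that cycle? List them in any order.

cdn, ingest, worker, gateway, metrics

DFS with gray/black marking from gateway:
gateway gray
  api gray
    search gray
    search black
  api black
  queue gray
    queue→search: search black — skip
    cron gray
    cron black
    auth gray
    auth black
  queue black
  ingest gray
    billing gray
    billing black
    ingest→search: search black — skip
    cdn gray
      mailer gray
        mailer→search: search black — skip
      mailer black
      worker gray
        metrics gray
          metrics→gateway: gateway is gray → back edge
Back edge closes the cycle gateway → ingest → cdn → worker → metrics → gateway; its vertices are {cdn, ingest, worker, gateway, metrics}.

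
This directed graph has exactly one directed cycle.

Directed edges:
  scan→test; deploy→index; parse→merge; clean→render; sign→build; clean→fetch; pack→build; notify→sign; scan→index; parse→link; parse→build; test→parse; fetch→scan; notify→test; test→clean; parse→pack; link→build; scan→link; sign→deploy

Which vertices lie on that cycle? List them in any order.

DFS with gray/black marking from test:
test gray
  parse gray
    link gray
      build gray
      build black
    link black
    merge gray
    merge black
    pack gray
      pack→build: build black — skip
    pack black
    parse→build: build black — skip
  parse black
  clean gray
    fetch gray
      scan gray
        index gray
        index black
        scan→link: link black — skip
        scan→test: test is gray → back edge
Back edge closes the cycle test → clean → fetch → scan → test; its vertices are {scan, test, clean, fetch}.

scan, test, clean, fetch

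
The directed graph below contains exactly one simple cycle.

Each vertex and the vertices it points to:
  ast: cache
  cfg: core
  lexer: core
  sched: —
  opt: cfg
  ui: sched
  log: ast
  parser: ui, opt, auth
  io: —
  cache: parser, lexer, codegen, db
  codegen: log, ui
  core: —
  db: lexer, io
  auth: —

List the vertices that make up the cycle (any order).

ast, log, cache, codegen

DFS with gray/black marking from cache:
cache gray
  parser gray
    ui gray
      sched gray
      sched black
    ui black
    opt gray
      cfg gray
        core gray
        core black
      cfg black
    opt black
    auth gray
    auth black
  parser black
  lexer gray
    lexer→core: core black — skip
  lexer black
  codegen gray
    log gray
      ast gray
        ast→cache: cache is gray → back edge
Back edge closes the cycle cache → codegen → log → ast → cache; its vertices are {ast, log, cache, codegen}.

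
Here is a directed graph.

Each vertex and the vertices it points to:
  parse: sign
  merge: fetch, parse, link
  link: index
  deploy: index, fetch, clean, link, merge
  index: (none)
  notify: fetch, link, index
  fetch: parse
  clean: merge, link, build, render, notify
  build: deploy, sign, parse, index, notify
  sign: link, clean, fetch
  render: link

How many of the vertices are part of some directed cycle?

8

A vertex is on a directed cycle iff it belongs to a strongly connected component of size ≥ 2 (or has a self-loop).
The vertices on cycles are {sign, build, clean, fetch, merge, parse, deploy, notify} — 8 in total.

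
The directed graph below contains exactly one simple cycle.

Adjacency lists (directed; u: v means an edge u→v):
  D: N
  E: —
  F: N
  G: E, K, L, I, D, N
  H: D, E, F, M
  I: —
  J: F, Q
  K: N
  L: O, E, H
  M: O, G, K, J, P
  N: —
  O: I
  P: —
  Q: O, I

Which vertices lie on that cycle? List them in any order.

G, H, L, M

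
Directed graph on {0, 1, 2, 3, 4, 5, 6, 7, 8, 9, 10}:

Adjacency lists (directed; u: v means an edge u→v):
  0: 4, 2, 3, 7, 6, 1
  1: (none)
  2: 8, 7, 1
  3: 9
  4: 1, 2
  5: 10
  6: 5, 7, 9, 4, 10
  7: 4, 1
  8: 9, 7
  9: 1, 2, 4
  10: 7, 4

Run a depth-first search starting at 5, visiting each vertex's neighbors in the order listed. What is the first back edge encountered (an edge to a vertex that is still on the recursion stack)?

DFS from 5 (visiting each vertex's neighbors in the order listed); mark gray on enter, black on exit:
5 gray
  10 gray
    7 gray
      4 gray
        1 gray
        1 black
        2 gray
          8 gray
            9 gray
              9→1: 1 black — skip
              9→2: 2 is gray → back edge
First back edge: 9 → 2.

9→2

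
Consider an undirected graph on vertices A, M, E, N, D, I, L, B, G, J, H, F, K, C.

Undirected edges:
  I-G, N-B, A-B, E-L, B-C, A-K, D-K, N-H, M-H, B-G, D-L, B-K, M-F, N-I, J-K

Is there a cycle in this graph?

DFS, tracking each vertex's parent; an edge to a visited non-parent vertex closes a cycle.
Start from F:
visit F (parent –)
  visit M (parent F)
    visit H (parent M)
      visit N (parent H)
        visit B (parent N)
          B–N: parent, skip
          visit G (parent B)
            visit I (parent G)
              I–N: N visited and ≠ parent → cycle
Cycle: N – B – G – I – N.

Yes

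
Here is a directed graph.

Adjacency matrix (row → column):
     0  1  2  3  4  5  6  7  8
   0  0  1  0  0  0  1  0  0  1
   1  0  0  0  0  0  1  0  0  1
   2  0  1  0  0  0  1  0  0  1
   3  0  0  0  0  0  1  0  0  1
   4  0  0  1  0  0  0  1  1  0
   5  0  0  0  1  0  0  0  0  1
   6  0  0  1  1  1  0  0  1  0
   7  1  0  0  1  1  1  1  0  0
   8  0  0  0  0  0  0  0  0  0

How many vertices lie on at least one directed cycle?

5

A vertex is on a directed cycle iff it belongs to a strongly connected component of size ≥ 2 (or has a self-loop).
The vertices on cycles are {3, 4, 5, 6, 7} — 5 in total.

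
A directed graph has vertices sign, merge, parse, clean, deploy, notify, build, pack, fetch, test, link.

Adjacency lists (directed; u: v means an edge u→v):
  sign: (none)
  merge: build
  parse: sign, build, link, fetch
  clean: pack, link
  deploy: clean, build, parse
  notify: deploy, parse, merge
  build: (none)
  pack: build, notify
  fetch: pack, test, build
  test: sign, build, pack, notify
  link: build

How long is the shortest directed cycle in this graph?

4

For each vertex v, BFS finds the shortest path from v back to v.
The shortest such closed walk is test → notify → parse → fetch → test, length 4.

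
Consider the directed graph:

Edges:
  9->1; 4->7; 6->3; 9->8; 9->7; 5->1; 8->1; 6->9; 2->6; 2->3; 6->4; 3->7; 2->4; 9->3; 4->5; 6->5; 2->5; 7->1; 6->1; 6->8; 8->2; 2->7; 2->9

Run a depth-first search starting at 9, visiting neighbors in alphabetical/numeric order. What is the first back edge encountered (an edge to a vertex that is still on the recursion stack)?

DFS from 9 (visiting neighbors in alphabetical/numeric order); mark gray on enter, black on exit:
9 gray
  1 gray
  1 black
  3 gray
    7 gray
      7→1: 1 black — skip
    7 black
  3 black
  9→7: 7 black — skip
  8 gray
    8→1: 1 black — skip
    2 gray
      2→3: 3 black — skip
      4 gray
        5 gray
          5→1: 1 black — skip
        5 black
        4→7: 7 black — skip
      4 black
      2→5: 5 black — skip
      6 gray
        6→1: 1 black — skip
        6→3: 3 black — skip
        6→4: 4 black — skip
        6→5: 5 black — skip
        6→8: 8 is gray → back edge
First back edge: 6 → 8.

6→8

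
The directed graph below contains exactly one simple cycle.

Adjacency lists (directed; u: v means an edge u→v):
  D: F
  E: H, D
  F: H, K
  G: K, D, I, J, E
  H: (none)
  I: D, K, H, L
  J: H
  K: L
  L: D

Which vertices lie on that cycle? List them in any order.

D, F, K, L

DFS with gray/black marking from K:
K gray
  L gray
    D gray
      F gray
        H gray
        H black
        F→K: K is gray → back edge
Back edge closes the cycle K → L → D → F → K; its vertices are {D, F, K, L}.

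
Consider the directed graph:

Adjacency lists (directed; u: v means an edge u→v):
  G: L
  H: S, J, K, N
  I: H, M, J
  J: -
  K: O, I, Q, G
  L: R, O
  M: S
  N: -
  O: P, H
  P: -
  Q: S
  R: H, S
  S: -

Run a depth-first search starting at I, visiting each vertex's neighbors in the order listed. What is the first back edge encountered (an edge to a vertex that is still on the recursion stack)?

O→H

DFS from I (visiting each vertex's neighbors in the order listed); mark gray on enter, black on exit:
I gray
  H gray
    S gray
    S black
    J gray
    J black
    K gray
      O gray
        P gray
        P black
        O→H: H is gray → back edge
First back edge: O → H.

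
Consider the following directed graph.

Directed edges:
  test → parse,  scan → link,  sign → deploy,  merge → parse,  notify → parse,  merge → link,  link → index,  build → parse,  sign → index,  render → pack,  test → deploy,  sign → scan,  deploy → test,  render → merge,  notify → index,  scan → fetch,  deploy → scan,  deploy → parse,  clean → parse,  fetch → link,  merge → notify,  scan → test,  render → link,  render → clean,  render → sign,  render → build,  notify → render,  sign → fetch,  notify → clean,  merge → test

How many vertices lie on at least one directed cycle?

A vertex is on a directed cycle iff it belongs to a strongly connected component of size ≥ 2 (or has a self-loop).
The vertices on cycles are {scan, test, merge, deploy, notify, render} — 6 in total.

6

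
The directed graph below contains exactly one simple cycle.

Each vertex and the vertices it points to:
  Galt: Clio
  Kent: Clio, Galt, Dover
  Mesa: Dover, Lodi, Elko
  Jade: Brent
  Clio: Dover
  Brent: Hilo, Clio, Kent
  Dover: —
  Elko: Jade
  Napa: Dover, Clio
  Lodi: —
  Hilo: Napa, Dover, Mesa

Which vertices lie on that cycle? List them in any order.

DFS with gray/black marking from Brent:
Brent gray
  Hilo gray
    Napa gray
      Dover gray
      Dover black
      Clio gray
        Clio→Dover: Dover black — skip
      Clio black
    Napa black
    Hilo→Dover: Dover black — skip
    Mesa gray
      Mesa→Dover: Dover black — skip
      Lodi gray
      Lodi black
      Elko gray
        Jade gray
          Jade→Brent: Brent is gray → back edge
Back edge closes the cycle Brent → Hilo → Mesa → Elko → Jade → Brent; its vertices are {Elko, Hilo, Jade, Mesa, Brent}.

Elko, Hilo, Jade, Mesa, Brent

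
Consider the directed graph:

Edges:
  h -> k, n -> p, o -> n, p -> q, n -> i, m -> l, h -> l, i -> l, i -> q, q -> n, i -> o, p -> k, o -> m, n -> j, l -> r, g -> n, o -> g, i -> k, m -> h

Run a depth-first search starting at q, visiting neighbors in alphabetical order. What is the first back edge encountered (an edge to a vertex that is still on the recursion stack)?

g→n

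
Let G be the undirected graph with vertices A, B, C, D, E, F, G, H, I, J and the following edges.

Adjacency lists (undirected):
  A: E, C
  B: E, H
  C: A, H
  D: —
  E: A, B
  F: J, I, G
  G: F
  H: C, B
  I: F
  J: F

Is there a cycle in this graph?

DFS, tracking each vertex's parent; an edge to a visited non-parent vertex closes a cycle.
Start from J:
visit J (parent –)
  visit F (parent J)
    F–J: parent, skip
    visit I (parent F)
      I–F: parent, skip
    visit G (parent F)
      G–F: parent, skip
visit A (parent –)
  visit E (parent A)
    E–A: parent, skip
    visit B (parent E)
      B–E: parent, skip
      visit H (parent B)
        visit C (parent H)
          C–A: A visited and ≠ parent → cycle
Cycle: A – E – B – H – C – A.

Yes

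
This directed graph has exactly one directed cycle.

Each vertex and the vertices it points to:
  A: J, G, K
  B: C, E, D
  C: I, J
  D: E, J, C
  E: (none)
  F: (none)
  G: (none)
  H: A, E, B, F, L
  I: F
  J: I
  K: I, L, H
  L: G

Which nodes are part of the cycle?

DFS with gray/black marking from H:
H gray
  A gray
    J gray
      I gray
        F gray
        F black
      I black
    J black
    G gray
    G black
    K gray
      K→I: I black — skip
      L gray
        L→G: G black — skip
      L black
      K→H: H is gray → back edge
Back edge closes the cycle H → A → K → H; its vertices are {A, H, K}.

A, H, K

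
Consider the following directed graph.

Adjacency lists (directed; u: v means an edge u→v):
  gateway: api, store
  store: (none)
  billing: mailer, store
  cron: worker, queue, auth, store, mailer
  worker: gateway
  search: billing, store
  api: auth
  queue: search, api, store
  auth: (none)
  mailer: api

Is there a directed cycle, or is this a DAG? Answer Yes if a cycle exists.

DFS with white/gray/black marking, starting from billing:
billing gray
  mailer gray
    api gray
      auth gray
      auth black
    api black
  mailer black
  store gray
  store black
billing black
gateway gray
  gateway→api: api black — skip
  gateway→store: store black — skip
gateway black
cron gray
  worker gray
    worker→gateway: gateway black — skip
  worker black
  queue gray
    search gray
      search→billing: billing black — skip
      search→store: store black — skip
    search black
    queue→api: api black — skip
    queue→store: store black — skip
  queue black
  cron→auth: auth black — skip
  cron→store: store black — skip
  cron→mailer: mailer black — skip
cron black
Every edge goes to a white or black vertex — no back edge, so the graph is acyclic.

No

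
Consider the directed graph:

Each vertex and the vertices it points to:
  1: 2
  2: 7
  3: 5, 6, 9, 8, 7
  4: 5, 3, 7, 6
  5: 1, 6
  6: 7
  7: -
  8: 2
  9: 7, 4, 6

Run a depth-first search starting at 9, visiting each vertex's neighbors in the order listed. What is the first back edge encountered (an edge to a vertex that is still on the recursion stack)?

3→9

DFS from 9 (visiting each vertex's neighbors in the order listed); mark gray on enter, black on exit:
9 gray
  7 gray
  7 black
  4 gray
    5 gray
      1 gray
        2 gray
          2→7: 7 black — skip
        2 black
      1 black
      6 gray
        6→7: 7 black — skip
      6 black
    5 black
    3 gray
      3→5: 5 black — skip
      3→6: 6 black — skip
      3→9: 9 is gray → back edge
First back edge: 3 → 9.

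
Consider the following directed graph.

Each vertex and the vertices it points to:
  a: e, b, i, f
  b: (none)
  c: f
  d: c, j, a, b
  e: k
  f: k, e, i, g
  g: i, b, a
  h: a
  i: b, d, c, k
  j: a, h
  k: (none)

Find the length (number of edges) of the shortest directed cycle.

3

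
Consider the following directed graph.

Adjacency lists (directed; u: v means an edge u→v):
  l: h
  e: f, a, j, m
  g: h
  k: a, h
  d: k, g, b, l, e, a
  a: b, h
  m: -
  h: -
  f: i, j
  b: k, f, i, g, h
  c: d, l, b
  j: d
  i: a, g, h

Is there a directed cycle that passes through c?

c lies on a cycle iff there is a path from c back to itself.
Exploring from c, it never reaches itself; equivalently, its strongly connected component is a singleton.

No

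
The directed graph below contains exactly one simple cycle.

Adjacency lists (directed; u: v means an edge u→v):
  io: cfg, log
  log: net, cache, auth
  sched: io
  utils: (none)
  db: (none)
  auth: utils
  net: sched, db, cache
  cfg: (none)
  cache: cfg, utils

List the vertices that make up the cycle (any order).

io, log, net, sched

DFS with gray/black marking from log:
log gray
  net gray
    sched gray
      io gray
        cfg gray
        cfg black
        io→log: log is gray → back edge
Back edge closes the cycle log → net → sched → io → log; its vertices are {io, log, net, sched}.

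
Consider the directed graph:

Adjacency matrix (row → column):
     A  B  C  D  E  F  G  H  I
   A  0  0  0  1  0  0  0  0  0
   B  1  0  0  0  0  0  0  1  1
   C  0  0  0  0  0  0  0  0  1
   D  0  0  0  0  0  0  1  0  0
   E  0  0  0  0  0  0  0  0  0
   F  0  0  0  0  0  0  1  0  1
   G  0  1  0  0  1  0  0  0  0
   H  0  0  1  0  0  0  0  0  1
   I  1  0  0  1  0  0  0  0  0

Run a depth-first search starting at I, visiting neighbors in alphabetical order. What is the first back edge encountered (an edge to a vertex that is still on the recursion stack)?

B→A

DFS from I (visiting neighbors in alphabetical order); mark gray on enter, black on exit:
I gray
  A gray
    D gray
      G gray
        B gray
          B→A: A is gray → back edge
First back edge: B → A.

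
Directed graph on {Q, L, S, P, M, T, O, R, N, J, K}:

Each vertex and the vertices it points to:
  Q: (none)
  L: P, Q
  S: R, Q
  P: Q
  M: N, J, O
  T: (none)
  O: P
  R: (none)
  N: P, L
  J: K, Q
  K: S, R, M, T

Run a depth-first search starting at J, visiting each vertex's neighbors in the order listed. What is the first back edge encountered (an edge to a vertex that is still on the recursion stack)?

DFS from J (visiting each vertex's neighbors in the order listed); mark gray on enter, black on exit:
J gray
  K gray
    S gray
      R gray
      R black
      Q gray
      Q black
    S black
    K→R: R black — skip
    M gray
      N gray
        P gray
          P→Q: Q black — skip
        P black
        L gray
          L→P: P black — skip
          L→Q: Q black — skip
        L black
      N black
      M→J: J is gray → back edge
First back edge: M → J.

M→J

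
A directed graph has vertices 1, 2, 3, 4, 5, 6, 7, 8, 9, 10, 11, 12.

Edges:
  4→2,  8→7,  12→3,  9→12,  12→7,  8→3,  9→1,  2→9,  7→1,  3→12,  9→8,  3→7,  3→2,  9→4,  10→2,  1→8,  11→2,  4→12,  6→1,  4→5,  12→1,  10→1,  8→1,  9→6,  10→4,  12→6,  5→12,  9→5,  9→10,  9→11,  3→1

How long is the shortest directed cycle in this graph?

2

For each vertex v, BFS finds the shortest path from v back to v.
The shortest such closed walk is 8 → 1 → 8, length 2.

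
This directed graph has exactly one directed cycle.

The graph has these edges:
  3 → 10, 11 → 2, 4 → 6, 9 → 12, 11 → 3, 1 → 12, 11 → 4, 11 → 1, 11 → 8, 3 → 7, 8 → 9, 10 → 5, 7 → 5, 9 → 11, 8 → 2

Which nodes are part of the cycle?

DFS with gray/black marking from 8:
8 gray
  9 gray
    12 gray
    12 black
    11 gray
      3 gray
        7 gray
          5 gray
          5 black
        7 black
        10 gray
          10→5: 5 black — skip
        10 black
      3 black
      4 gray
        6 gray
        6 black
      4 black
      2 gray
      2 black
      1 gray
        1→12: 12 black — skip
      1 black
      11→8: 8 is gray → back edge
Back edge closes the cycle 8 → 9 → 11 → 8; its vertices are {8, 9, 11}.

8, 9, 11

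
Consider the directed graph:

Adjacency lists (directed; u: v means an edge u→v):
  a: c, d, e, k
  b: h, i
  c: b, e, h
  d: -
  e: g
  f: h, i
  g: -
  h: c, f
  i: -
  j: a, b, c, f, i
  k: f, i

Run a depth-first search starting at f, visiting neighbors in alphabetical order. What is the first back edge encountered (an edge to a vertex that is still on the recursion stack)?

b->h

DFS from f (visiting neighbors in alphabetical order); mark gray on enter, black on exit:
f gray
  h gray
    c gray
      b gray
        b→h: h is gray → back edge
First back edge: b → h.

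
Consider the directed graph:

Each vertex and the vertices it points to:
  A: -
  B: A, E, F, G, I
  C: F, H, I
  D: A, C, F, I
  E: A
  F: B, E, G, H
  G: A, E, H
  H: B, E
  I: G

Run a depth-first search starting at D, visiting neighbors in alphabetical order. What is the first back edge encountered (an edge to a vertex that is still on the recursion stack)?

DFS from D (visiting neighbors in alphabetical order); mark gray on enter, black on exit:
D gray
  A gray
  A black
  C gray
    F gray
      B gray
        B→A: A black — skip
        E gray
          E→A: A black — skip
        E black
        B→F: F is gray → back edge
First back edge: B → F.

B→F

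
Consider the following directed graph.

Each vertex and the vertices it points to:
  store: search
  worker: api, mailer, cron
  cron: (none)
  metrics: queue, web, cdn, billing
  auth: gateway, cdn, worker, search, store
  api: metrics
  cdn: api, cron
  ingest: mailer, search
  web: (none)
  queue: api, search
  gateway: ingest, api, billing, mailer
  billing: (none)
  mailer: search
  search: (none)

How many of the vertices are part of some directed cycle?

A vertex is on a directed cycle iff it belongs to a strongly connected component of size ≥ 2 (or has a self-loop).
The vertices on cycles are {api, cdn, queue, metrics} — 4 in total.

4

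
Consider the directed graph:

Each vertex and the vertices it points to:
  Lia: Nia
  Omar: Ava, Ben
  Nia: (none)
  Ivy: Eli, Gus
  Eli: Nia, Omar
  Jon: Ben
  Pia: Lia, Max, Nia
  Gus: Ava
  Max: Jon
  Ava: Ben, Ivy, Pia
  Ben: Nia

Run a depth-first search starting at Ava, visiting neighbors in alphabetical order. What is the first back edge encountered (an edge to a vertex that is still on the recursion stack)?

Omar→Ava

DFS from Ava (visiting neighbors in alphabetical order); mark gray on enter, black on exit:
Ava gray
  Ben gray
    Nia gray
    Nia black
  Ben black
  Ivy gray
    Eli gray
      Eli→Nia: Nia black — skip
      Omar gray
        Omar→Ava: Ava is gray → back edge
First back edge: Omar → Ava.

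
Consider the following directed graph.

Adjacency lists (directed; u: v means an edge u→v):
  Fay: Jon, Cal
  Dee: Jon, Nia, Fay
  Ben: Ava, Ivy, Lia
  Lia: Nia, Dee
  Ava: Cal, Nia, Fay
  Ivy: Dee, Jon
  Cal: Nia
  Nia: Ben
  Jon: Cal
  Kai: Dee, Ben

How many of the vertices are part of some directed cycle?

9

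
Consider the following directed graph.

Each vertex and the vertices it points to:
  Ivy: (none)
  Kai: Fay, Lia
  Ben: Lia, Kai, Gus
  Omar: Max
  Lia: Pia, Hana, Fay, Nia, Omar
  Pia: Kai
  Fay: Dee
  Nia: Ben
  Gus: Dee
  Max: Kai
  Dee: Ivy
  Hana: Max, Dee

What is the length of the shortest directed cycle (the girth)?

3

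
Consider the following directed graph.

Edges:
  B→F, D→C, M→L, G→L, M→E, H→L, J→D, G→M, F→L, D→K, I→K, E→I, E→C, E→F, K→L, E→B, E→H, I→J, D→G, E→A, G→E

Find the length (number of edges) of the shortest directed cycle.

5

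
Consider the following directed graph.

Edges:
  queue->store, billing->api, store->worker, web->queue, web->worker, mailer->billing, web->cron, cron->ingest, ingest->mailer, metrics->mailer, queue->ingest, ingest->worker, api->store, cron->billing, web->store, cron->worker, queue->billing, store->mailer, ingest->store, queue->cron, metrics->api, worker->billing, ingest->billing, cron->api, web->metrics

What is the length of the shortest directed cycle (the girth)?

4

For each vertex v, BFS finds the shortest path from v back to v.
The shortest such closed walk is api → store → worker → billing → api, length 4.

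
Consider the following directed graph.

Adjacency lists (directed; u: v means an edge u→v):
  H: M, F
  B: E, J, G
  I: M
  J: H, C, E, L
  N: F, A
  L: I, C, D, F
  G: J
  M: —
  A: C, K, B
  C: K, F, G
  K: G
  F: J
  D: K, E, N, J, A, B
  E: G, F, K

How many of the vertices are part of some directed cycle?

12

A vertex is on a directed cycle iff it belongs to a strongly connected component of size ≥ 2 (or has a self-loop).
The vertices on cycles are {A, B, C, D, E, F, G, H, J, K, L, N} — 12 in total.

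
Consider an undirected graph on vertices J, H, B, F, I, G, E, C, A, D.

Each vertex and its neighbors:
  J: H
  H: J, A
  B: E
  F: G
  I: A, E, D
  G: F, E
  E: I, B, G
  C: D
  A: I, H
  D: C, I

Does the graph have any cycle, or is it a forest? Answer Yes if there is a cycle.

No

DFS, tracking each vertex's parent; an edge to a visited non-parent vertex closes a cycle.
Start from G:
visit G (parent –)
  visit F (parent G)
    F–G: parent, skip
  visit E (parent G)
    visit I (parent E)
      visit A (parent I)
        A–I: parent, skip
        visit H (parent A)
          visit J (parent H)
            J–H: parent, skip
          H–A: parent, skip
      I–E: parent, skip
      visit D (parent I)
        visit C (parent D)
          C–D: parent, skip
        D–I: parent, skip
    visit B (parent E)
      B–E: parent, skip
    E–G: parent, skip
No non-parent visited neighbor found — the graph is a forest.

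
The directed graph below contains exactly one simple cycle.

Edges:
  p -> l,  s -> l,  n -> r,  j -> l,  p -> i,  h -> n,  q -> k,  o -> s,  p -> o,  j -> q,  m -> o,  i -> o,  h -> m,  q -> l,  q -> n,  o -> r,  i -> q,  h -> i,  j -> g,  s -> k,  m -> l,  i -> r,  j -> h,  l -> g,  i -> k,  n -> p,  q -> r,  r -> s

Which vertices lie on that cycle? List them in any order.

DFS with gray/black marking from n:
n gray
  p gray
    l gray
      g gray
      g black
    l black
    i gray
      k gray
      k black
      o gray
        s gray
          s→l: l black — skip
          s→k: k black — skip
        s black
        r gray
          r→s: s black — skip
        r black
      o black
      q gray
        q→n: n is gray → back edge
Back edge closes the cycle n → p → i → q → n; its vertices are {i, n, p, q}.

i, n, p, q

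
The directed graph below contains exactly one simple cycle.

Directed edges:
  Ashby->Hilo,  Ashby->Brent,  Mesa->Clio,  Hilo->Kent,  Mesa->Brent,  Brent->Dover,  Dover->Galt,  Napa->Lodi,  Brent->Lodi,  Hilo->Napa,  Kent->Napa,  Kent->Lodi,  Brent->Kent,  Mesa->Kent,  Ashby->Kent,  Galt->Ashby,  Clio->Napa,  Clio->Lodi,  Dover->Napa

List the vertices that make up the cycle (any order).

DFS with gray/black marking from Brent:
Brent gray
  Lodi gray
  Lodi black
  Dover gray
    Napa gray
      Napa→Lodi: Lodi black — skip
    Napa black
    Galt gray
      Ashby gray
        Kent gray
          Kent→Napa: Napa black — skip
          Kent→Lodi: Lodi black — skip
        Kent black
        Hilo gray
          Hilo→Kent: Kent black — skip
          Hilo→Napa: Napa black — skip
        Hilo black
        Ashby→Brent: Brent is gray → back edge
Back edge closes the cycle Brent → Dover → Galt → Ashby → Brent; its vertices are {Galt, Ashby, Brent, Dover}.

Galt, Ashby, Brent, Dover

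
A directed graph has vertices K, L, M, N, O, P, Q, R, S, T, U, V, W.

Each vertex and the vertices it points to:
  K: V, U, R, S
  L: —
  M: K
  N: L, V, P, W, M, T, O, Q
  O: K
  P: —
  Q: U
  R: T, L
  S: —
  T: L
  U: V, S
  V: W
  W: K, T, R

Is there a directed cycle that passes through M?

No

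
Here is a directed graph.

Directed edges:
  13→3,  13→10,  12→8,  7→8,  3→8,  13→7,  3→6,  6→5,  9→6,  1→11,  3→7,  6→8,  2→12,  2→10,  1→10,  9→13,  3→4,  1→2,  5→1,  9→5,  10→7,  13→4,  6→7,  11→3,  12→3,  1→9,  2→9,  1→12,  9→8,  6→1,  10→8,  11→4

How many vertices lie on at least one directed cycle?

A vertex is on a directed cycle iff it belongs to a strongly connected component of size ≥ 2 (or has a self-loop).
The vertices on cycles are {1, 2, 3, 5, 6, 9, 11, 12, 13} — 9 in total.

9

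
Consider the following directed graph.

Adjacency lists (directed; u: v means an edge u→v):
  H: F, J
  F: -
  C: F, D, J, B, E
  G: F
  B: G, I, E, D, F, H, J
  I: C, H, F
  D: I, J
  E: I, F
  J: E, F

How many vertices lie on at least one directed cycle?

7

A vertex is on a directed cycle iff it belongs to a strongly connected component of size ≥ 2 (or has a self-loop).
The vertices on cycles are {B, C, D, E, H, I, J} — 7 in total.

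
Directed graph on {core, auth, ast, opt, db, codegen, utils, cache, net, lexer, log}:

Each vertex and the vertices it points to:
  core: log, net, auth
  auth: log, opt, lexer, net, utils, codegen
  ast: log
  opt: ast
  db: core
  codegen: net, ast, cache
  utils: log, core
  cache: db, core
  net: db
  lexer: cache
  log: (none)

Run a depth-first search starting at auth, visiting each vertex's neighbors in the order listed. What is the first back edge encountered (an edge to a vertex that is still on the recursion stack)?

DFS from auth (visiting each vertex's neighbors in the order listed); mark gray on enter, black on exit:
auth gray
  log gray
  log black
  opt gray
    ast gray
      ast→log: log black — skip
    ast black
  opt black
  lexer gray
    cache gray
      db gray
        core gray
          core→log: log black — skip
          net gray
            net→db: db is gray → back edge
First back edge: net → db.

net→db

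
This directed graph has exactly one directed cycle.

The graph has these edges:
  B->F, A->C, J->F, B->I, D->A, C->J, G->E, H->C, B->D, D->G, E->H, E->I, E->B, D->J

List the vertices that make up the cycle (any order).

DFS with gray/black marking from E:
E gray
  B gray
    D gray
      J gray
        F gray
        F black
      J black
      G gray
        G→E: E is gray → back edge
Back edge closes the cycle E → B → D → G → E; its vertices are {B, D, E, G}.

B, D, E, G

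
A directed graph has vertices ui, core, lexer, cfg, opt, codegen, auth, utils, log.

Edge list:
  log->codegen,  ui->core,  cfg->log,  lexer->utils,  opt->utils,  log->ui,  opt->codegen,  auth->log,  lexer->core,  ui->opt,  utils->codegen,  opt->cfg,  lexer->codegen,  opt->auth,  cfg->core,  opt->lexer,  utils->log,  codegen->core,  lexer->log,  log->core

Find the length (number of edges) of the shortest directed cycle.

4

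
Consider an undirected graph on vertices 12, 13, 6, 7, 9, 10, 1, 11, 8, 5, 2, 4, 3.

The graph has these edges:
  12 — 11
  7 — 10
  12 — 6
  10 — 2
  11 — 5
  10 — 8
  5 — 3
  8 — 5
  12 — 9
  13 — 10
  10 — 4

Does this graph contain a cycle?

DFS, tracking each vertex's parent; an edge to a visited non-parent vertex closes a cycle.
Start from 13:
visit 13 (parent –)
  visit 10 (parent 13)
    visit 4 (parent 10)
      4–10: parent, skip
    visit 7 (parent 10)
      7–10: parent, skip
    visit 8 (parent 10)
      8–10: parent, skip
      visit 5 (parent 8)
        visit 3 (parent 5)
          3–5: parent, skip
        5–8: parent, skip
        visit 11 (parent 5)
          11–5: parent, skip
          visit 12 (parent 11)
            visit 6 (parent 12)
              6–12: parent, skip
            12–11: parent, skip
            visit 9 (parent 12)
              9–12: parent, skip
    visit 2 (parent 10)
      2–10: parent, skip
    10–13: parent, skip
visit 1 (parent –)
No non-parent visited neighbor found — the graph is a forest.

No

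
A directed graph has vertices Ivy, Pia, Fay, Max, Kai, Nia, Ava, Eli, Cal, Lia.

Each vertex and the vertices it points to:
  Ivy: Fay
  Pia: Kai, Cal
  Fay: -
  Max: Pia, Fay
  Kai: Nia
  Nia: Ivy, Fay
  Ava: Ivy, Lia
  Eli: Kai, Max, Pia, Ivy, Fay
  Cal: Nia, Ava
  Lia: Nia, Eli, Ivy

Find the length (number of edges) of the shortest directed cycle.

5

For each vertex v, BFS finds the shortest path from v back to v.
The shortest such closed walk is Eli → Pia → Cal → Ava → Lia → Eli, length 5.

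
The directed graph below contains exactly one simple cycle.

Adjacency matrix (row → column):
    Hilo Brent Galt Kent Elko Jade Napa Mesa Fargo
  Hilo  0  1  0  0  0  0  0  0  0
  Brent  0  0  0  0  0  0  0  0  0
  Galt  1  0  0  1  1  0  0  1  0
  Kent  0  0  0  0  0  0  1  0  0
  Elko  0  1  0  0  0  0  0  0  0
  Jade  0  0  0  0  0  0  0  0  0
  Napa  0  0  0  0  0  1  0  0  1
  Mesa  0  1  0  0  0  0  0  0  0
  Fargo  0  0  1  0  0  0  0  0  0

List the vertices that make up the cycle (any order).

Galt, Kent, Napa, Fargo

DFS with gray/black marking from Galt:
Galt gray
  Hilo gray
    Brent gray
    Brent black
  Hilo black
  Kent gray
    Napa gray
      Jade gray
      Jade black
      Fargo gray
        Fargo→Galt: Galt is gray → back edge
Back edge closes the cycle Galt → Kent → Napa → Fargo → Galt; its vertices are {Galt, Kent, Napa, Fargo}.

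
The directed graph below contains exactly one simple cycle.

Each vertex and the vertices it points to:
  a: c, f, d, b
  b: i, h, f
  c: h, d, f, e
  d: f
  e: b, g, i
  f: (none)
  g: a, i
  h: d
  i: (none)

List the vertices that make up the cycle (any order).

a, c, e, g

DFS with gray/black marking from a:
a gray
  c gray
    h gray
      d gray
        f gray
        f black
      d black
    h black
    c→d: d black — skip
    c→f: f black — skip
    e gray
      b gray
        i gray
        i black
        b→h: h black — skip
        b→f: f black — skip
      b black
      g gray
        g→a: a is gray → back edge
Back edge closes the cycle a → c → e → g → a; its vertices are {a, c, e, g}.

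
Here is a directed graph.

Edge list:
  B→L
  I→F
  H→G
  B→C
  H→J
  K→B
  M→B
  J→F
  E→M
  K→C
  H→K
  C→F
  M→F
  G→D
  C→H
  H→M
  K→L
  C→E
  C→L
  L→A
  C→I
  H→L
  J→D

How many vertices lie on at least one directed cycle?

6

A vertex is on a directed cycle iff it belongs to a strongly connected component of size ≥ 2 (or has a self-loop).
The vertices on cycles are {B, C, E, H, K, M} — 6 in total.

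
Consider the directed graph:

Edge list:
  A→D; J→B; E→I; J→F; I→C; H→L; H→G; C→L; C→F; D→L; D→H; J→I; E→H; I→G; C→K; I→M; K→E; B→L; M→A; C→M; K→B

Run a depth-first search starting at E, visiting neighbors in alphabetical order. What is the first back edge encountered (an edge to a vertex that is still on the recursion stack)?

K->E

DFS from E (visiting neighbors in alphabetical order); mark gray on enter, black on exit:
E gray
  H gray
    G gray
    G black
    L gray
    L black
  H black
  I gray
    C gray
      F gray
      F black
      K gray
        B gray
          B→L: L black — skip
        B black
        K→E: E is gray → back edge
First back edge: K → E.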